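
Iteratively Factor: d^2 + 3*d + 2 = (d + 2)*(d + 1)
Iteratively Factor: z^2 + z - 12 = (z - 3)*(z + 4)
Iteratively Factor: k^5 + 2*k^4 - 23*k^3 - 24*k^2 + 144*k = (k - 3)*(k^4 + 5*k^3 - 8*k^2 - 48*k) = (k - 3)^2*(k^3 + 8*k^2 + 16*k) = (k - 3)^2*(k + 4)*(k^2 + 4*k) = k*(k - 3)^2*(k + 4)*(k + 4)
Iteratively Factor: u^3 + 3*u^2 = (u)*(u^2 + 3*u) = u^2*(u + 3)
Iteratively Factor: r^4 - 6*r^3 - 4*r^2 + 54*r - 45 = (r - 5)*(r^3 - r^2 - 9*r + 9) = (r - 5)*(r + 3)*(r^2 - 4*r + 3) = (r - 5)*(r - 1)*(r + 3)*(r - 3)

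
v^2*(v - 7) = v^3 - 7*v^2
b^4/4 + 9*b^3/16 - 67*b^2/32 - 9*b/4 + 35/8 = (b/4 + 1/2)*(b - 2)*(b - 5/4)*(b + 7/2)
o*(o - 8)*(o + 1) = o^3 - 7*o^2 - 8*o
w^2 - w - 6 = (w - 3)*(w + 2)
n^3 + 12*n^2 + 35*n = n*(n + 5)*(n + 7)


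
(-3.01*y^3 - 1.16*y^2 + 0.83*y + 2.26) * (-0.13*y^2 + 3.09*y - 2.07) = 0.3913*y^5 - 9.1501*y^4 + 2.5384*y^3 + 4.6721*y^2 + 5.2653*y - 4.6782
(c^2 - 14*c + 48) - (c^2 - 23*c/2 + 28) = 20 - 5*c/2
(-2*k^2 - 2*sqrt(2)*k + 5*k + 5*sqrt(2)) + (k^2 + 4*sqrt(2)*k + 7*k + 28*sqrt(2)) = -k^2 + 2*sqrt(2)*k + 12*k + 33*sqrt(2)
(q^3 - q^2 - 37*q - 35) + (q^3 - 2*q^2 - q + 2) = 2*q^3 - 3*q^2 - 38*q - 33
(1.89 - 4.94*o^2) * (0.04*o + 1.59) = -0.1976*o^3 - 7.8546*o^2 + 0.0756*o + 3.0051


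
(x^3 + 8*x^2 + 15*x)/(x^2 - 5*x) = (x^2 + 8*x + 15)/(x - 5)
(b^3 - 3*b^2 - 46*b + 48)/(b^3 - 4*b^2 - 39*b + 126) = (b^2 - 9*b + 8)/(b^2 - 10*b + 21)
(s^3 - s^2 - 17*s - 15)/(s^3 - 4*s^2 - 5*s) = (s + 3)/s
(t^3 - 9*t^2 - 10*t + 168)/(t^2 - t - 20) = (t^2 - 13*t + 42)/(t - 5)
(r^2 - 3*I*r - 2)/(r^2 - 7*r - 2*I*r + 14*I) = (r - I)/(r - 7)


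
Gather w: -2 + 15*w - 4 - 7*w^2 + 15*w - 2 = -7*w^2 + 30*w - 8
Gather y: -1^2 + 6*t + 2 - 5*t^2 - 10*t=-5*t^2 - 4*t + 1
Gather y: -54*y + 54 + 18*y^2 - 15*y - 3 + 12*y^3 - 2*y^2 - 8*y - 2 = 12*y^3 + 16*y^2 - 77*y + 49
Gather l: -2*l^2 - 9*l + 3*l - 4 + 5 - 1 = -2*l^2 - 6*l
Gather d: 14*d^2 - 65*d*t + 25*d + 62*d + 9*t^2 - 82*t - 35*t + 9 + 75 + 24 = 14*d^2 + d*(87 - 65*t) + 9*t^2 - 117*t + 108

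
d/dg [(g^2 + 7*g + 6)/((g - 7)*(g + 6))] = -8/(g^2 - 14*g + 49)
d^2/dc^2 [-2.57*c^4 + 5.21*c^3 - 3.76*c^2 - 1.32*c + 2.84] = -30.84*c^2 + 31.26*c - 7.52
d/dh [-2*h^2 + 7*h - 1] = 7 - 4*h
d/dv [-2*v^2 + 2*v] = 2 - 4*v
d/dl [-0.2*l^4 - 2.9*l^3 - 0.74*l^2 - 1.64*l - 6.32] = -0.8*l^3 - 8.7*l^2 - 1.48*l - 1.64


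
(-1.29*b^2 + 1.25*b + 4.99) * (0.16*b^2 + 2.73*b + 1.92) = -0.2064*b^4 - 3.3217*b^3 + 1.7341*b^2 + 16.0227*b + 9.5808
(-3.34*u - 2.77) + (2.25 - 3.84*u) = -7.18*u - 0.52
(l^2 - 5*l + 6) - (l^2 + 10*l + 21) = -15*l - 15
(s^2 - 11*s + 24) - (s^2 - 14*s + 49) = 3*s - 25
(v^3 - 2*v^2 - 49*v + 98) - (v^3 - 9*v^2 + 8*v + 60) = 7*v^2 - 57*v + 38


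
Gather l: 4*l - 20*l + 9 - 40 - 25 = -16*l - 56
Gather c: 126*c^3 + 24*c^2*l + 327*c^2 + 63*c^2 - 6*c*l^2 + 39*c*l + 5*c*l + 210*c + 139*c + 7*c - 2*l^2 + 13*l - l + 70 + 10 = 126*c^3 + c^2*(24*l + 390) + c*(-6*l^2 + 44*l + 356) - 2*l^2 + 12*l + 80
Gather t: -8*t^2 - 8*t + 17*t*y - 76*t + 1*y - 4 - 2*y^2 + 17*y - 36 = -8*t^2 + t*(17*y - 84) - 2*y^2 + 18*y - 40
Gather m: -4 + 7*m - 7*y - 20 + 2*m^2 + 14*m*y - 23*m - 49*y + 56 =2*m^2 + m*(14*y - 16) - 56*y + 32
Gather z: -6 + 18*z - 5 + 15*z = 33*z - 11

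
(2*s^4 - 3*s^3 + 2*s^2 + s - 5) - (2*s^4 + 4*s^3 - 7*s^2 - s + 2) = -7*s^3 + 9*s^2 + 2*s - 7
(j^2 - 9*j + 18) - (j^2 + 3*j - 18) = 36 - 12*j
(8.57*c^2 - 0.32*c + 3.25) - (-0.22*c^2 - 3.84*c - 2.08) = 8.79*c^2 + 3.52*c + 5.33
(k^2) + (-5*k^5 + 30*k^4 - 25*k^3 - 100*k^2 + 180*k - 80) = -5*k^5 + 30*k^4 - 25*k^3 - 99*k^2 + 180*k - 80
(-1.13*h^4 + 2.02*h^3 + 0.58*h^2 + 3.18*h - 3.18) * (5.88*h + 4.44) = -6.6444*h^5 + 6.8604*h^4 + 12.3792*h^3 + 21.2736*h^2 - 4.5792*h - 14.1192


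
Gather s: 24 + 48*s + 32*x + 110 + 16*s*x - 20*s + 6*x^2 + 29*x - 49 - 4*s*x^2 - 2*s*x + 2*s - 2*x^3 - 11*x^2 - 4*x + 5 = s*(-4*x^2 + 14*x + 30) - 2*x^3 - 5*x^2 + 57*x + 90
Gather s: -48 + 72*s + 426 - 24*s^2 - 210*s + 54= -24*s^2 - 138*s + 432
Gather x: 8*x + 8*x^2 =8*x^2 + 8*x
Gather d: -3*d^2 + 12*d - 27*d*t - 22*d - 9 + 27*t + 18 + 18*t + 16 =-3*d^2 + d*(-27*t - 10) + 45*t + 25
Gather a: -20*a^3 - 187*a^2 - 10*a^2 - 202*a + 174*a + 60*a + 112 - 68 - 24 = -20*a^3 - 197*a^2 + 32*a + 20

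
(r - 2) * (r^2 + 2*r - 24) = r^3 - 28*r + 48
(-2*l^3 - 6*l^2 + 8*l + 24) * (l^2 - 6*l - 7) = -2*l^5 + 6*l^4 + 58*l^3 + 18*l^2 - 200*l - 168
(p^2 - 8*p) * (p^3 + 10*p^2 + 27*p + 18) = p^5 + 2*p^4 - 53*p^3 - 198*p^2 - 144*p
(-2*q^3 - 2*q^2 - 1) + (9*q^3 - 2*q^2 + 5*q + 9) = 7*q^3 - 4*q^2 + 5*q + 8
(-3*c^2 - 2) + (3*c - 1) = -3*c^2 + 3*c - 3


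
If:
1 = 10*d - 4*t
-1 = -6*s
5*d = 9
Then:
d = 9/5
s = 1/6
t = 17/4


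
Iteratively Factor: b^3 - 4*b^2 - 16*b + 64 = (b + 4)*(b^2 - 8*b + 16) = (b - 4)*(b + 4)*(b - 4)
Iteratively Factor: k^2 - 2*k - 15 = (k - 5)*(k + 3)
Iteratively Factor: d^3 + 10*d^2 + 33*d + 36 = (d + 3)*(d^2 + 7*d + 12) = (d + 3)^2*(d + 4)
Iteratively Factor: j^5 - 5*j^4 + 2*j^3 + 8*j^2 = (j + 1)*(j^4 - 6*j^3 + 8*j^2) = j*(j + 1)*(j^3 - 6*j^2 + 8*j) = j*(j - 4)*(j + 1)*(j^2 - 2*j) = j^2*(j - 4)*(j + 1)*(j - 2)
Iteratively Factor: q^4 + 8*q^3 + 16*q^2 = (q)*(q^3 + 8*q^2 + 16*q) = q^2*(q^2 + 8*q + 16) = q^2*(q + 4)*(q + 4)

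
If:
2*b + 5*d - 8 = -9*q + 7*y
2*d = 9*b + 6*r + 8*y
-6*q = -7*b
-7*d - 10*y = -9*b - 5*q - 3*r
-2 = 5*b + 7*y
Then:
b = 12/155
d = 144/155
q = 14/155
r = 422/651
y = -74/217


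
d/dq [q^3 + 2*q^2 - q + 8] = 3*q^2 + 4*q - 1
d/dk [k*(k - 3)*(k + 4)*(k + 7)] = 4*k^3 + 24*k^2 - 10*k - 84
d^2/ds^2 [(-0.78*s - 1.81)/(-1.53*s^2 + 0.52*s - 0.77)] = ((0.78*s + 1.81)*(3.06*s - 0.52)*(6.12*s - 1.04) - (7.1604*s + 4.7274)*(1.53*s^2 - 0.52*s + 0.77))/(1.53*s^2 - 0.52*s + 0.77)^3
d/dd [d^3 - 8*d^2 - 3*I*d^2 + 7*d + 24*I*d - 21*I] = 3*d^2 - 16*d - 6*I*d + 7 + 24*I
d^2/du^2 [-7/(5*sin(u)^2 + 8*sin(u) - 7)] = 14*(50*sin(u)^4 + 60*sin(u)^3 + 27*sin(u)^2 - 92*sin(u) - 99)/(5*sin(u)^2 + 8*sin(u) - 7)^3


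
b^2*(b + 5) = b^3 + 5*b^2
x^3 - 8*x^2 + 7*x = x*(x - 7)*(x - 1)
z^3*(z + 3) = z^4 + 3*z^3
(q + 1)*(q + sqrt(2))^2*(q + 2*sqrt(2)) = q^4 + q^3 + 4*sqrt(2)*q^3 + 4*sqrt(2)*q^2 + 10*q^2 + 4*sqrt(2)*q + 10*q + 4*sqrt(2)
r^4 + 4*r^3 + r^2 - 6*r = r*(r - 1)*(r + 2)*(r + 3)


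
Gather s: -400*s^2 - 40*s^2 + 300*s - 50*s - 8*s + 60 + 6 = -440*s^2 + 242*s + 66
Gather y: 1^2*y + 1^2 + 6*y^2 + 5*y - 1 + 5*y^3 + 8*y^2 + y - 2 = 5*y^3 + 14*y^2 + 7*y - 2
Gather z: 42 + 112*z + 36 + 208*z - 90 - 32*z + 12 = 288*z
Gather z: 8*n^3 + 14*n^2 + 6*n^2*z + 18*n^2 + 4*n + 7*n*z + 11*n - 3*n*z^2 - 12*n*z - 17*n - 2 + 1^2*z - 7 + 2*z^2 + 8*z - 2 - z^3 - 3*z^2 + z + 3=8*n^3 + 32*n^2 - 2*n - z^3 + z^2*(-3*n - 1) + z*(6*n^2 - 5*n + 10) - 8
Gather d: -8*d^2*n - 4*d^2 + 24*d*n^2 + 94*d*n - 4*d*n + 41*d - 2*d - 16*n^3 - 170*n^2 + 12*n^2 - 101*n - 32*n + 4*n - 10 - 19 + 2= d^2*(-8*n - 4) + d*(24*n^2 + 90*n + 39) - 16*n^3 - 158*n^2 - 129*n - 27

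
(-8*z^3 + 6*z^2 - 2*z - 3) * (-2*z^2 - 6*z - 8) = 16*z^5 + 36*z^4 + 32*z^3 - 30*z^2 + 34*z + 24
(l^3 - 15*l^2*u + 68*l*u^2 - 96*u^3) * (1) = l^3 - 15*l^2*u + 68*l*u^2 - 96*u^3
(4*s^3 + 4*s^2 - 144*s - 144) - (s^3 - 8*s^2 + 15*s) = 3*s^3 + 12*s^2 - 159*s - 144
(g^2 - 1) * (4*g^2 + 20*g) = 4*g^4 + 20*g^3 - 4*g^2 - 20*g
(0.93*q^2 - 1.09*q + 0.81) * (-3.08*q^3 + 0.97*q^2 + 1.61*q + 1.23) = -2.8644*q^5 + 4.2593*q^4 - 2.0548*q^3 + 0.1747*q^2 - 0.0365999999999997*q + 0.9963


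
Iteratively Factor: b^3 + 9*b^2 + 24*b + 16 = (b + 1)*(b^2 + 8*b + 16) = (b + 1)*(b + 4)*(b + 4)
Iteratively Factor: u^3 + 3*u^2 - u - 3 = (u + 3)*(u^2 - 1) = (u + 1)*(u + 3)*(u - 1)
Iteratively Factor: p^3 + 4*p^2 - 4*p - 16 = (p - 2)*(p^2 + 6*p + 8) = (p - 2)*(p + 4)*(p + 2)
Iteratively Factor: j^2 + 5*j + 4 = (j + 4)*(j + 1)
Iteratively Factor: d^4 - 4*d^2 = (d + 2)*(d^3 - 2*d^2) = d*(d + 2)*(d^2 - 2*d) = d*(d - 2)*(d + 2)*(d)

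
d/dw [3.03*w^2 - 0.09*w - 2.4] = 6.06*w - 0.09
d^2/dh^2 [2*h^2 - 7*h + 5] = 4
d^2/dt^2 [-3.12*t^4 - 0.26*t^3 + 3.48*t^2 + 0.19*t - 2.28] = -37.44*t^2 - 1.56*t + 6.96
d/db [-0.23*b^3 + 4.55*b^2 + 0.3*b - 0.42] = -0.69*b^2 + 9.1*b + 0.3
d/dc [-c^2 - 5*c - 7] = -2*c - 5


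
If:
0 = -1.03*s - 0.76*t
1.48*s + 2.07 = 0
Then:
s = -1.40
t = 1.90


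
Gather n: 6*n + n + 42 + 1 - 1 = 7*n + 42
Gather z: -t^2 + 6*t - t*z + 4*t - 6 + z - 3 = -t^2 + 10*t + z*(1 - t) - 9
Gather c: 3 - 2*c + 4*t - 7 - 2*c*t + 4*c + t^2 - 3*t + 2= c*(2 - 2*t) + t^2 + t - 2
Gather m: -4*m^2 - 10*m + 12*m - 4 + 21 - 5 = -4*m^2 + 2*m + 12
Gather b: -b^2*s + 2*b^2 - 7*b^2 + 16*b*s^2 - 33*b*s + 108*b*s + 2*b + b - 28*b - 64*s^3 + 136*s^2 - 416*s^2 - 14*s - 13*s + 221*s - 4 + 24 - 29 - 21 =b^2*(-s - 5) + b*(16*s^2 + 75*s - 25) - 64*s^3 - 280*s^2 + 194*s - 30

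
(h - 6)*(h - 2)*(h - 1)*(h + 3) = h^4 - 6*h^3 - 7*h^2 + 48*h - 36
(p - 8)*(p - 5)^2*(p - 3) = p^4 - 21*p^3 + 159*p^2 - 515*p + 600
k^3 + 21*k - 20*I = (k - 4*I)*(k - I)*(k + 5*I)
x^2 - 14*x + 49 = (x - 7)^2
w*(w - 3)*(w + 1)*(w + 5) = w^4 + 3*w^3 - 13*w^2 - 15*w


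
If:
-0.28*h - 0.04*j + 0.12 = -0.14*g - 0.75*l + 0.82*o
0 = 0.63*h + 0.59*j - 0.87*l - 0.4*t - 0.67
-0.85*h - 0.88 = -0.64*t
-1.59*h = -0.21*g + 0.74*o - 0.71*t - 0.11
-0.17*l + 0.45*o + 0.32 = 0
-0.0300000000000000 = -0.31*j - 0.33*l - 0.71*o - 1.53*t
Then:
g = -11.52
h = -1.81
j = 4.30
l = 1.31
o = -0.22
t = -1.03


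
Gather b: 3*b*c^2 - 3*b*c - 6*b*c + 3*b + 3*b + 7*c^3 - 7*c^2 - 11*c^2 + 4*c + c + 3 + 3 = b*(3*c^2 - 9*c + 6) + 7*c^3 - 18*c^2 + 5*c + 6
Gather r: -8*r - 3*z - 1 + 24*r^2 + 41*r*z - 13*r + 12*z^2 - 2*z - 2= 24*r^2 + r*(41*z - 21) + 12*z^2 - 5*z - 3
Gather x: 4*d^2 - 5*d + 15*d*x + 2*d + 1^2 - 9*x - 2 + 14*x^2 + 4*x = 4*d^2 - 3*d + 14*x^2 + x*(15*d - 5) - 1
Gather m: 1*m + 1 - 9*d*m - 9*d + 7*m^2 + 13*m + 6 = -9*d + 7*m^2 + m*(14 - 9*d) + 7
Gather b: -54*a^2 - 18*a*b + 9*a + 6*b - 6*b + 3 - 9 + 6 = -54*a^2 - 18*a*b + 9*a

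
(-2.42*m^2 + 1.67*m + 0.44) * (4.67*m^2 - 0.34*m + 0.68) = -11.3014*m^4 + 8.6217*m^3 - 0.1586*m^2 + 0.986*m + 0.2992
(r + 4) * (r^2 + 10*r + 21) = r^3 + 14*r^2 + 61*r + 84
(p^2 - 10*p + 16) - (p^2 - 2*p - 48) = 64 - 8*p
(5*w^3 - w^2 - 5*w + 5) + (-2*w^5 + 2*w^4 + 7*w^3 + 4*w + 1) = -2*w^5 + 2*w^4 + 12*w^3 - w^2 - w + 6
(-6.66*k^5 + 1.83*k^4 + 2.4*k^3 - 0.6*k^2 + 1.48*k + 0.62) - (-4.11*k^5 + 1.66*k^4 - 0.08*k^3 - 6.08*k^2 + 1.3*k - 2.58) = -2.55*k^5 + 0.17*k^4 + 2.48*k^3 + 5.48*k^2 + 0.18*k + 3.2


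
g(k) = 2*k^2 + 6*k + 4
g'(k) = 4*k + 6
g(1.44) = 16.79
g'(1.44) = 11.76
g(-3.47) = 7.26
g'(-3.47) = -7.88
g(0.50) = 7.50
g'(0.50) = 8.00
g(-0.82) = 0.42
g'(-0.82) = 2.72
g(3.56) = 50.71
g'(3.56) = 20.24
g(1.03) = 12.30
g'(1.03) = 10.12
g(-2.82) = 2.98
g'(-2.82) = -5.28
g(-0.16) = 3.09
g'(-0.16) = 5.36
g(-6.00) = 40.00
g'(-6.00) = -18.00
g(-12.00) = 220.00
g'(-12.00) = -42.00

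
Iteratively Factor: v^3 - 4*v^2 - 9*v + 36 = (v + 3)*(v^2 - 7*v + 12) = (v - 3)*(v + 3)*(v - 4)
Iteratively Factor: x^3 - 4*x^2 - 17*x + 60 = (x - 3)*(x^2 - x - 20) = (x - 5)*(x - 3)*(x + 4)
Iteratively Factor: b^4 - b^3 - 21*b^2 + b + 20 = (b + 1)*(b^3 - 2*b^2 - 19*b + 20) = (b - 5)*(b + 1)*(b^2 + 3*b - 4) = (b - 5)*(b - 1)*(b + 1)*(b + 4)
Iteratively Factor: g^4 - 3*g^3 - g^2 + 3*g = (g - 3)*(g^3 - g) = g*(g - 3)*(g^2 - 1) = g*(g - 3)*(g - 1)*(g + 1)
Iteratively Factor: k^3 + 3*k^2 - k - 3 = (k + 1)*(k^2 + 2*k - 3) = (k + 1)*(k + 3)*(k - 1)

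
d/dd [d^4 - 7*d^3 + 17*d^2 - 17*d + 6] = 4*d^3 - 21*d^2 + 34*d - 17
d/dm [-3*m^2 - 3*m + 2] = -6*m - 3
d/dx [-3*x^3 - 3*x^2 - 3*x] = -9*x^2 - 6*x - 3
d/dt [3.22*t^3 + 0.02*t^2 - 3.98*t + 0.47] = 9.66*t^2 + 0.04*t - 3.98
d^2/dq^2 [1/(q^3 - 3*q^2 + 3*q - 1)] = 12/(q^5 - 5*q^4 + 10*q^3 - 10*q^2 + 5*q - 1)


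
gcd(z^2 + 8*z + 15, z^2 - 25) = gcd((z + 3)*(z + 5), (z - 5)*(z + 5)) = z + 5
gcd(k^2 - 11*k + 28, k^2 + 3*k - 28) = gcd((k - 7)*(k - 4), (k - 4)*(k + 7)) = k - 4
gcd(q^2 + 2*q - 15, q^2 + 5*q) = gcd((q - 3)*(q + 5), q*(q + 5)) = q + 5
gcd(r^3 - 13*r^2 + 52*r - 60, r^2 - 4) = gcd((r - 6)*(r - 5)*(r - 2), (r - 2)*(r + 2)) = r - 2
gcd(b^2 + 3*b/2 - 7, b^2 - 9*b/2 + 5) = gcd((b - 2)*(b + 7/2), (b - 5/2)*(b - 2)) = b - 2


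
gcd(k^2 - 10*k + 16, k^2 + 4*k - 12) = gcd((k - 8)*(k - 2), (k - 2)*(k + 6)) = k - 2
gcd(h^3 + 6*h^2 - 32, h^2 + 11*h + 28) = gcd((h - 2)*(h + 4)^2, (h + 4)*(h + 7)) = h + 4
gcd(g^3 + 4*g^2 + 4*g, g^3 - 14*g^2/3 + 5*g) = g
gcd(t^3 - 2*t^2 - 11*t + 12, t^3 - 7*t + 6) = t^2 + 2*t - 3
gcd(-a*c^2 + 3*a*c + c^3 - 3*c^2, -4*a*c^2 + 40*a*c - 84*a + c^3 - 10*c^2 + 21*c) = c - 3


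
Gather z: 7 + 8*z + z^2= z^2 + 8*z + 7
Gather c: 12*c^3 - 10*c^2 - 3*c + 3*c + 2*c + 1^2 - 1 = 12*c^3 - 10*c^2 + 2*c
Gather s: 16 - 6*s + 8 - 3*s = 24 - 9*s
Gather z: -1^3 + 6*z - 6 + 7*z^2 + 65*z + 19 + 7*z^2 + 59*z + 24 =14*z^2 + 130*z + 36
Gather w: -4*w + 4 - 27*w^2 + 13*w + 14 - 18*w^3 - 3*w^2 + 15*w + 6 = -18*w^3 - 30*w^2 + 24*w + 24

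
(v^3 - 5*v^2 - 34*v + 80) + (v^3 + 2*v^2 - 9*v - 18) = 2*v^3 - 3*v^2 - 43*v + 62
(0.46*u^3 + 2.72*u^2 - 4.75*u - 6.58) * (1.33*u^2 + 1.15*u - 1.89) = 0.6118*u^5 + 4.1466*u^4 - 4.0589*u^3 - 19.3547*u^2 + 1.4105*u + 12.4362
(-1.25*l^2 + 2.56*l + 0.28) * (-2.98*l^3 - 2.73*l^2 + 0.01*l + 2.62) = 3.725*l^5 - 4.2163*l^4 - 7.8357*l^3 - 4.0138*l^2 + 6.71*l + 0.7336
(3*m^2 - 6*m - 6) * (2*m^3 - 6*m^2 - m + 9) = 6*m^5 - 30*m^4 + 21*m^3 + 69*m^2 - 48*m - 54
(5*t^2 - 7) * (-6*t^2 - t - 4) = -30*t^4 - 5*t^3 + 22*t^2 + 7*t + 28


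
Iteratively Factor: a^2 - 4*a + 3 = (a - 3)*(a - 1)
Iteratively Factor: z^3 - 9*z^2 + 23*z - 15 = (z - 3)*(z^2 - 6*z + 5) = (z - 5)*(z - 3)*(z - 1)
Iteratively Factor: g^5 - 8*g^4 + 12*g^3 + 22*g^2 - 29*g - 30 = (g + 1)*(g^4 - 9*g^3 + 21*g^2 + g - 30) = (g - 5)*(g + 1)*(g^3 - 4*g^2 + g + 6) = (g - 5)*(g - 3)*(g + 1)*(g^2 - g - 2) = (g - 5)*(g - 3)*(g + 1)^2*(g - 2)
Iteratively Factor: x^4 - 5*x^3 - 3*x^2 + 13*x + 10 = (x - 2)*(x^3 - 3*x^2 - 9*x - 5) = (x - 2)*(x + 1)*(x^2 - 4*x - 5) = (x - 5)*(x - 2)*(x + 1)*(x + 1)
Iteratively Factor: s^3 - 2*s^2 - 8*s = (s - 4)*(s^2 + 2*s) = (s - 4)*(s + 2)*(s)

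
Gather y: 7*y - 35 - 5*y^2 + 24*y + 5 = -5*y^2 + 31*y - 30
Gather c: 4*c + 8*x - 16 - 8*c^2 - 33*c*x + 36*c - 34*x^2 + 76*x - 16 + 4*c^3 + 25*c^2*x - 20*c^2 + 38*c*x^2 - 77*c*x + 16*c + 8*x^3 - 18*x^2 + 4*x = 4*c^3 + c^2*(25*x - 28) + c*(38*x^2 - 110*x + 56) + 8*x^3 - 52*x^2 + 88*x - 32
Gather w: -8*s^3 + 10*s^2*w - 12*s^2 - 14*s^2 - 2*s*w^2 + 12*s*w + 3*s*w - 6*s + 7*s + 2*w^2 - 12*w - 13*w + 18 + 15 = -8*s^3 - 26*s^2 + s + w^2*(2 - 2*s) + w*(10*s^2 + 15*s - 25) + 33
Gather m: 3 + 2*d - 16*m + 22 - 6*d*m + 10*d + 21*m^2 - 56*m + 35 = 12*d + 21*m^2 + m*(-6*d - 72) + 60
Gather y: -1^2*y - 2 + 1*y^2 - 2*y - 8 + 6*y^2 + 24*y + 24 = 7*y^2 + 21*y + 14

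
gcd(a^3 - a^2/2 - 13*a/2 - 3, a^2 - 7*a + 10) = 1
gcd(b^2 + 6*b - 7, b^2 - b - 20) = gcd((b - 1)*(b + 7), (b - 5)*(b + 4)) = 1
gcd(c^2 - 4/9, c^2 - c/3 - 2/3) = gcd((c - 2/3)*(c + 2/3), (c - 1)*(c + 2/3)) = c + 2/3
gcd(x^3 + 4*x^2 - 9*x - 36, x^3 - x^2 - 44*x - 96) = x^2 + 7*x + 12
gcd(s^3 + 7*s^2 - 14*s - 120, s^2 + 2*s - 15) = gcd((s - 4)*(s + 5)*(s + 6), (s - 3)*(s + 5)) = s + 5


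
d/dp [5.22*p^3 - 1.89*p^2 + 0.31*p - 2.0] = 15.66*p^2 - 3.78*p + 0.31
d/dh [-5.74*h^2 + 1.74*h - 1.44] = 1.74 - 11.48*h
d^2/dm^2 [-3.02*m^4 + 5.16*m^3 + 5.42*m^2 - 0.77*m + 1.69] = -36.24*m^2 + 30.96*m + 10.84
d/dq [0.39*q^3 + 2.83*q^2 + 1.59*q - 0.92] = 1.17*q^2 + 5.66*q + 1.59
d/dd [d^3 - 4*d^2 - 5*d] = 3*d^2 - 8*d - 5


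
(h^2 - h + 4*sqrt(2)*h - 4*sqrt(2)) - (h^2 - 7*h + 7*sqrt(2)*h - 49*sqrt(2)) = -3*sqrt(2)*h + 6*h + 45*sqrt(2)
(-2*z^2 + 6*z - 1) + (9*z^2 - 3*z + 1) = 7*z^2 + 3*z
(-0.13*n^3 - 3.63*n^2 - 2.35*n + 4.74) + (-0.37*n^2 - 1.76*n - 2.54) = -0.13*n^3 - 4.0*n^2 - 4.11*n + 2.2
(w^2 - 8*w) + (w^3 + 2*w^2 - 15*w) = w^3 + 3*w^2 - 23*w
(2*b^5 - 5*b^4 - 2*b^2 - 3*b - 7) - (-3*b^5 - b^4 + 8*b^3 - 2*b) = 5*b^5 - 4*b^4 - 8*b^3 - 2*b^2 - b - 7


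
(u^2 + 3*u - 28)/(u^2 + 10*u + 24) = (u^2 + 3*u - 28)/(u^2 + 10*u + 24)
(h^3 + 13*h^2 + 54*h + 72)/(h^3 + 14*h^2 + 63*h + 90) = (h + 4)/(h + 5)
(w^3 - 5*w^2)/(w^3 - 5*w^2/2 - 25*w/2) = 2*w/(2*w + 5)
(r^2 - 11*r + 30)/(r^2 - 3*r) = (r^2 - 11*r + 30)/(r*(r - 3))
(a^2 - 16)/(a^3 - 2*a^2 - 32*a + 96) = (a + 4)/(a^2 + 2*a - 24)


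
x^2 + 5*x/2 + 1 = (x + 1/2)*(x + 2)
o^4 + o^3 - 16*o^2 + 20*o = o*(o - 2)^2*(o + 5)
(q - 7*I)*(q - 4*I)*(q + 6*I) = q^3 - 5*I*q^2 + 38*q - 168*I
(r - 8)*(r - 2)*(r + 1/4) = r^3 - 39*r^2/4 + 27*r/2 + 4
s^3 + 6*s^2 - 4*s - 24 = (s - 2)*(s + 2)*(s + 6)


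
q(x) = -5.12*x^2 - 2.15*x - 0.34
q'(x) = -10.24*x - 2.15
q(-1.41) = -7.49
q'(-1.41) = 12.29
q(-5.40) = -138.03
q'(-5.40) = 53.15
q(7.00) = -266.27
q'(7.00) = -73.83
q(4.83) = -130.17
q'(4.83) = -51.61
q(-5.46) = -141.24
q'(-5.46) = 53.76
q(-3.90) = -69.83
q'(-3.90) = 37.79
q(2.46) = -36.61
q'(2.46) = -27.34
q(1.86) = -22.05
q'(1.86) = -21.20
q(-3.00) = -39.97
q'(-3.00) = 28.57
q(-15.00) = -1120.09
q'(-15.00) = 151.45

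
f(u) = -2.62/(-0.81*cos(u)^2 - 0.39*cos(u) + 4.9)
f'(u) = -2.62*(-1.62*sin(u)*cos(u) - 0.39*sin(u))/(-0.81*cos(u)^2 - 0.39*cos(u) + 4.9)^2 = (4.2444*cos(u) + 1.0218)*sin(u)/(0.81*cos(u)^2 + 0.39*cos(u) - 4.9)^2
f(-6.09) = -0.70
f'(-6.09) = 0.07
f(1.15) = -0.57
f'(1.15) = 0.12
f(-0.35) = -0.69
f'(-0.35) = -0.12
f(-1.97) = -0.53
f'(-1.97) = 0.02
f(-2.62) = -0.57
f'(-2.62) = 0.06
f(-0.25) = -0.70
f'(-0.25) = -0.09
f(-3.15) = -0.58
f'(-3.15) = -0.00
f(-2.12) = -0.54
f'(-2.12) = 0.04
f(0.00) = -0.71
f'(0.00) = 0.00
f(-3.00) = -0.58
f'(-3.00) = 0.02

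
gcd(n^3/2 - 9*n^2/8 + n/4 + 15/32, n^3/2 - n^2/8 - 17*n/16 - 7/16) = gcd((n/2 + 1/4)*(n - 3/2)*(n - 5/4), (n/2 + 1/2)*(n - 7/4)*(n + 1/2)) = n + 1/2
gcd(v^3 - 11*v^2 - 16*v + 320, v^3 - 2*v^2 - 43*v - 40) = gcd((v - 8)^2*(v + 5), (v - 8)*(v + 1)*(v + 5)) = v^2 - 3*v - 40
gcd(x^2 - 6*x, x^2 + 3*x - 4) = 1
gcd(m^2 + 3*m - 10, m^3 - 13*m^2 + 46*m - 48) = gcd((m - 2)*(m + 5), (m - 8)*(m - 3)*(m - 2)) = m - 2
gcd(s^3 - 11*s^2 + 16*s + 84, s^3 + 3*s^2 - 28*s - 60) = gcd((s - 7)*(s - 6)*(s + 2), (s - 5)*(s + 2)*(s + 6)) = s + 2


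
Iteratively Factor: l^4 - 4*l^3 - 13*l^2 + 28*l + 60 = (l + 2)*(l^3 - 6*l^2 - l + 30) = (l - 3)*(l + 2)*(l^2 - 3*l - 10) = (l - 3)*(l + 2)^2*(l - 5)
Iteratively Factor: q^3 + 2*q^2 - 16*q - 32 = (q + 4)*(q^2 - 2*q - 8) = (q + 2)*(q + 4)*(q - 4)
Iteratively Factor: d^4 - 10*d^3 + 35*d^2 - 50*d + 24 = (d - 1)*(d^3 - 9*d^2 + 26*d - 24) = (d - 2)*(d - 1)*(d^2 - 7*d + 12) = (d - 3)*(d - 2)*(d - 1)*(d - 4)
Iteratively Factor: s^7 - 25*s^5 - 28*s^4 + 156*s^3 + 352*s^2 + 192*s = (s)*(s^6 - 25*s^4 - 28*s^3 + 156*s^2 + 352*s + 192) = s*(s + 1)*(s^5 - s^4 - 24*s^3 - 4*s^2 + 160*s + 192) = s*(s + 1)*(s + 3)*(s^4 - 4*s^3 - 12*s^2 + 32*s + 64) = s*(s + 1)*(s + 2)*(s + 3)*(s^3 - 6*s^2 + 32) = s*(s - 4)*(s + 1)*(s + 2)*(s + 3)*(s^2 - 2*s - 8) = s*(s - 4)*(s + 1)*(s + 2)^2*(s + 3)*(s - 4)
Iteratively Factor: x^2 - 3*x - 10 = (x + 2)*(x - 5)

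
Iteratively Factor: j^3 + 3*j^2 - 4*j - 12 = (j - 2)*(j^2 + 5*j + 6) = (j - 2)*(j + 2)*(j + 3)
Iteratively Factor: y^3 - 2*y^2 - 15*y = (y)*(y^2 - 2*y - 15) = y*(y - 5)*(y + 3)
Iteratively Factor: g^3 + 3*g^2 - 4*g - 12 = (g + 2)*(g^2 + g - 6) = (g + 2)*(g + 3)*(g - 2)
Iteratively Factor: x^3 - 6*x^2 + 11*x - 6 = (x - 3)*(x^2 - 3*x + 2) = (x - 3)*(x - 1)*(x - 2)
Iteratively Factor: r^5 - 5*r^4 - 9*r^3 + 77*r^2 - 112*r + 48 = (r - 1)*(r^4 - 4*r^3 - 13*r^2 + 64*r - 48) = (r - 4)*(r - 1)*(r^3 - 13*r + 12) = (r - 4)*(r - 1)^2*(r^2 + r - 12) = (r - 4)*(r - 1)^2*(r + 4)*(r - 3)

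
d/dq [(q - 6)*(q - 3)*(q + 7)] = 3*q^2 - 4*q - 45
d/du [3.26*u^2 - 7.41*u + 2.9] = 6.52*u - 7.41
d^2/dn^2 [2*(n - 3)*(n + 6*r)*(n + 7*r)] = 12*n + 52*r - 12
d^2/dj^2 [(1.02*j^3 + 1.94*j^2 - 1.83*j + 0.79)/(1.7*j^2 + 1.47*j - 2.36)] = (1.4210854715202e-14*j^4 - 7.68080399999999*j^3 + 39.166776*j^2 + 1.879452*j + 18.665958)/(4.913*j^6 + 12.7449*j^5 - 9.44061*j^4 - 32.209317*j^3 + 13.105788*j^2 + 24.561936*j - 13.144256)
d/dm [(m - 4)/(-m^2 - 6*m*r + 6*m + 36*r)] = (-m^2 - 6*m*r + 6*m + 36*r + 2*(m - 4)*(m + 3*r - 3))/(m^2 + 6*m*r - 6*m - 36*r)^2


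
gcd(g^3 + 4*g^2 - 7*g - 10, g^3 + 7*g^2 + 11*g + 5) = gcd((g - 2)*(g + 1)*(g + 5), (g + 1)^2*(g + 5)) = g^2 + 6*g + 5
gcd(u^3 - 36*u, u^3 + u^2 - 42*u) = u^2 - 6*u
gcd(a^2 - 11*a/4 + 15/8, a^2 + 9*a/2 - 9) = a - 3/2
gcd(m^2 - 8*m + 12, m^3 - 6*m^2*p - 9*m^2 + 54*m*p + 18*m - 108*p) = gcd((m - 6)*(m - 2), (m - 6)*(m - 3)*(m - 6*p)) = m - 6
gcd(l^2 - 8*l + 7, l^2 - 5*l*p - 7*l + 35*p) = l - 7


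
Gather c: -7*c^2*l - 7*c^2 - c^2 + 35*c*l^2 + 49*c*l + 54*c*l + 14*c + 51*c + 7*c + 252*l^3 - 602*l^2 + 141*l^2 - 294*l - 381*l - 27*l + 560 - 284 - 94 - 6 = c^2*(-7*l - 8) + c*(35*l^2 + 103*l + 72) + 252*l^3 - 461*l^2 - 702*l + 176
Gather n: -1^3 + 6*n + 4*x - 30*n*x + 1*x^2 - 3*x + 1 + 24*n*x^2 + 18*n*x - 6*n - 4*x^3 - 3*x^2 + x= n*(24*x^2 - 12*x) - 4*x^3 - 2*x^2 + 2*x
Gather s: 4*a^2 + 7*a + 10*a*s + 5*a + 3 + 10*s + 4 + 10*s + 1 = 4*a^2 + 12*a + s*(10*a + 20) + 8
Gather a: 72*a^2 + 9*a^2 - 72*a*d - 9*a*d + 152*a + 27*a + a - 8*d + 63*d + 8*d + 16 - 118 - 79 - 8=81*a^2 + a*(180 - 81*d) + 63*d - 189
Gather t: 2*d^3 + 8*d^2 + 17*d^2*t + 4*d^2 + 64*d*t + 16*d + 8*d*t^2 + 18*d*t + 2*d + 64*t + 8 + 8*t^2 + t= 2*d^3 + 12*d^2 + 18*d + t^2*(8*d + 8) + t*(17*d^2 + 82*d + 65) + 8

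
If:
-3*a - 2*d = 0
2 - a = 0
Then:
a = 2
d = -3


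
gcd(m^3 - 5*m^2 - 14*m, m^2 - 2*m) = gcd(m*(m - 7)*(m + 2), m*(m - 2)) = m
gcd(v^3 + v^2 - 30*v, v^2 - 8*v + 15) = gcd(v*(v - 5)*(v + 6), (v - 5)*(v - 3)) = v - 5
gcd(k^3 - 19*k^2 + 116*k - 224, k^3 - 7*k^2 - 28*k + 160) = k^2 - 12*k + 32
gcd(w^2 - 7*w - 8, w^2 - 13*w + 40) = w - 8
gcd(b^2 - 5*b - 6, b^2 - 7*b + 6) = b - 6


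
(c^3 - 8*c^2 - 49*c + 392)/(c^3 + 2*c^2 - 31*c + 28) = (c^2 - 15*c + 56)/(c^2 - 5*c + 4)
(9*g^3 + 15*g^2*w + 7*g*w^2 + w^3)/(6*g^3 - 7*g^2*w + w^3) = (3*g^2 + 4*g*w + w^2)/(2*g^2 - 3*g*w + w^2)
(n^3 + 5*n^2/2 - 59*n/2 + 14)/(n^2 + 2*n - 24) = (2*n^2 + 13*n - 7)/(2*(n + 6))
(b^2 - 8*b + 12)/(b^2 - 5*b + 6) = (b - 6)/(b - 3)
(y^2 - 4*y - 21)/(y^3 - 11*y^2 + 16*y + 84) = (y + 3)/(y^2 - 4*y - 12)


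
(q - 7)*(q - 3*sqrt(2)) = q^2 - 7*q - 3*sqrt(2)*q + 21*sqrt(2)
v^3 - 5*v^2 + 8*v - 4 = (v - 2)^2*(v - 1)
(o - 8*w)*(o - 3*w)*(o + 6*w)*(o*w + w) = o^4*w - 5*o^3*w^2 + o^3*w - 42*o^2*w^3 - 5*o^2*w^2 + 144*o*w^4 - 42*o*w^3 + 144*w^4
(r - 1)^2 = r^2 - 2*r + 1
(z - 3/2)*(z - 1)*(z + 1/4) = z^3 - 9*z^2/4 + 7*z/8 + 3/8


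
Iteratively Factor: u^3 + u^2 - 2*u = (u + 2)*(u^2 - u) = (u - 1)*(u + 2)*(u)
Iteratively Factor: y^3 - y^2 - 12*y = (y)*(y^2 - y - 12) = y*(y - 4)*(y + 3)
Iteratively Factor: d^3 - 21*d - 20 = (d + 1)*(d^2 - d - 20) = (d - 5)*(d + 1)*(d + 4)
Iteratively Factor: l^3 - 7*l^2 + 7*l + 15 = (l - 5)*(l^2 - 2*l - 3) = (l - 5)*(l + 1)*(l - 3)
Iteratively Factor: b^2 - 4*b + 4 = (b - 2)*(b - 2)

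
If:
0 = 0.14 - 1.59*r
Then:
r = 0.09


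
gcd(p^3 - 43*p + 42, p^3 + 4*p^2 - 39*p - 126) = p^2 + p - 42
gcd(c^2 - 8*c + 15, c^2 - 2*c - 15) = c - 5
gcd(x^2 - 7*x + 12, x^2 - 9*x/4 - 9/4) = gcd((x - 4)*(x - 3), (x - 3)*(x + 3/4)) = x - 3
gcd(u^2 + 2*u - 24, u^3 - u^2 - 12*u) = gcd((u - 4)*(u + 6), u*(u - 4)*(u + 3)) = u - 4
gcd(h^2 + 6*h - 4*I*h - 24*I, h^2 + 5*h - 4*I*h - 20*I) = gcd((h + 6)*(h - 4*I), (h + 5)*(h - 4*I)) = h - 4*I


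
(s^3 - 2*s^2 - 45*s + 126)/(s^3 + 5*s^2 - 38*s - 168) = (s - 3)/(s + 4)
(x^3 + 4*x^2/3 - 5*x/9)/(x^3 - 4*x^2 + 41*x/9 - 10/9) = x*(3*x + 5)/(3*x^2 - 11*x + 10)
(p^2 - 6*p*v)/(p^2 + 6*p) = (p - 6*v)/(p + 6)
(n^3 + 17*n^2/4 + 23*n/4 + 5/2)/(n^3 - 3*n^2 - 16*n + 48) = (4*n^3 + 17*n^2 + 23*n + 10)/(4*(n^3 - 3*n^2 - 16*n + 48))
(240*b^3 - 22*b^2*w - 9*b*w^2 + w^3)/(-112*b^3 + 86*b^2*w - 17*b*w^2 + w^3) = (-30*b^2 - b*w + w^2)/(14*b^2 - 9*b*w + w^2)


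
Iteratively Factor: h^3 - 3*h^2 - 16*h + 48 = (h - 4)*(h^2 + h - 12) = (h - 4)*(h - 3)*(h + 4)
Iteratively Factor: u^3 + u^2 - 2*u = (u)*(u^2 + u - 2) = u*(u + 2)*(u - 1)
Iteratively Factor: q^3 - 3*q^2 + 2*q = (q - 1)*(q^2 - 2*q) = q*(q - 1)*(q - 2)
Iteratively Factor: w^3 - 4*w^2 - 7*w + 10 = (w - 1)*(w^2 - 3*w - 10) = (w - 5)*(w - 1)*(w + 2)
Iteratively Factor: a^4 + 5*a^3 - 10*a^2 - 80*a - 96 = (a + 2)*(a^3 + 3*a^2 - 16*a - 48) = (a + 2)*(a + 4)*(a^2 - a - 12) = (a + 2)*(a + 3)*(a + 4)*(a - 4)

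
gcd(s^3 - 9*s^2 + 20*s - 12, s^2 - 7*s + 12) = 1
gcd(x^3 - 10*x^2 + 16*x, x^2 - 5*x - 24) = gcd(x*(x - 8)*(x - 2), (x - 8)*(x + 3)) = x - 8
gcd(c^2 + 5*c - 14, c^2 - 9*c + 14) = c - 2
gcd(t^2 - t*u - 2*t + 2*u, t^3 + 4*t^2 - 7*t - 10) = t - 2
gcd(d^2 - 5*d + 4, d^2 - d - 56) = 1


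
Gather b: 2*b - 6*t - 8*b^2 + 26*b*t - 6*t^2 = -8*b^2 + b*(26*t + 2) - 6*t^2 - 6*t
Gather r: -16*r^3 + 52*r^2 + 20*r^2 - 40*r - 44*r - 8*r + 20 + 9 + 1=-16*r^3 + 72*r^2 - 92*r + 30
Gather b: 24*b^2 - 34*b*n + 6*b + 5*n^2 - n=24*b^2 + b*(6 - 34*n) + 5*n^2 - n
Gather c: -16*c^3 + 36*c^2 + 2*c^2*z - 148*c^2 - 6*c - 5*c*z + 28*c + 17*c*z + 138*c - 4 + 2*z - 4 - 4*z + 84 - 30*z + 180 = -16*c^3 + c^2*(2*z - 112) + c*(12*z + 160) - 32*z + 256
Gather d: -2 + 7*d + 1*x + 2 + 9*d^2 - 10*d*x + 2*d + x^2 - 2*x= 9*d^2 + d*(9 - 10*x) + x^2 - x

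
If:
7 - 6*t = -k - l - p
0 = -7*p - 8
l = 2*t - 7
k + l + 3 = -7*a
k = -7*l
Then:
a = -275/147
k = 106/9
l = -106/63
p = -8/7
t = 335/126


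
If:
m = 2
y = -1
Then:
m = 2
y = -1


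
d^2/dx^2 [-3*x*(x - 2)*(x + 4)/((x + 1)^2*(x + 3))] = 18*(x^4 + 13*x^3 + 33*x^2 - 5*x - 62)/(x^7 + 13*x^6 + 69*x^5 + 193*x^4 + 307*x^3 + 279*x^2 + 135*x + 27)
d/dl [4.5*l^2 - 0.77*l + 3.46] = 9.0*l - 0.77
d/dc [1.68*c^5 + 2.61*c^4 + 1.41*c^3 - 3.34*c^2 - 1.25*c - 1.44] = 8.4*c^4 + 10.44*c^3 + 4.23*c^2 - 6.68*c - 1.25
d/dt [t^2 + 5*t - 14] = 2*t + 5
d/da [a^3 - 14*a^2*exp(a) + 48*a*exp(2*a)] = -14*a^2*exp(a) + 3*a^2 + 96*a*exp(2*a) - 28*a*exp(a) + 48*exp(2*a)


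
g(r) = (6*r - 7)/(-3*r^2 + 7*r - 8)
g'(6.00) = 0.07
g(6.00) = -0.39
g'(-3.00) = 0.09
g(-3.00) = 0.45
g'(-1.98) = 0.14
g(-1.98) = 0.56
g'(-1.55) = 0.16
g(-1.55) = 0.63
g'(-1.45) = 0.17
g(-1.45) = 0.64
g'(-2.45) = 0.11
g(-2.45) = 0.50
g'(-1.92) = 0.14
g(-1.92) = 0.57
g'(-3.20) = 0.09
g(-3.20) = 0.43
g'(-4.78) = 0.05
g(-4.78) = 0.32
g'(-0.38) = 0.16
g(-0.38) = 0.84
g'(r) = (6*r - 7)^2/(-3*r^2 + 7*r - 8)^2 + 6/(-3*r^2 + 7*r - 8)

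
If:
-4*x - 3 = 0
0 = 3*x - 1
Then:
No Solution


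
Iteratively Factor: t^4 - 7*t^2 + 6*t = (t - 2)*(t^3 + 2*t^2 - 3*t) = t*(t - 2)*(t^2 + 2*t - 3) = t*(t - 2)*(t + 3)*(t - 1)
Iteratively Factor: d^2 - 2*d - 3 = (d - 3)*(d + 1)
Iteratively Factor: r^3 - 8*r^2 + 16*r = (r - 4)*(r^2 - 4*r) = r*(r - 4)*(r - 4)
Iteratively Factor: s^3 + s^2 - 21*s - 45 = (s - 5)*(s^2 + 6*s + 9) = (s - 5)*(s + 3)*(s + 3)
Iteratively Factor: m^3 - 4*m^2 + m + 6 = (m - 2)*(m^2 - 2*m - 3) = (m - 3)*(m - 2)*(m + 1)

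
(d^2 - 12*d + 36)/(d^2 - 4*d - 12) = (d - 6)/(d + 2)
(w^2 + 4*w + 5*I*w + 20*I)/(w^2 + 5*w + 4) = (w + 5*I)/(w + 1)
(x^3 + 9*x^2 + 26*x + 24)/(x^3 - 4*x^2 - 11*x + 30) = (x^2 + 6*x + 8)/(x^2 - 7*x + 10)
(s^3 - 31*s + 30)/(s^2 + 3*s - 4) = (s^2 + s - 30)/(s + 4)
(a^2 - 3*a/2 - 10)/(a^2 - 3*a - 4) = (a + 5/2)/(a + 1)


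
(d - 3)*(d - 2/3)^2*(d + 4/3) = d^4 - 3*d^3 - 4*d^2/3 + 124*d/27 - 16/9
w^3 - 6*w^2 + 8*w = w*(w - 4)*(w - 2)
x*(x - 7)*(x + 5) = x^3 - 2*x^2 - 35*x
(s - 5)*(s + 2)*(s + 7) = s^3 + 4*s^2 - 31*s - 70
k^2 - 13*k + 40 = (k - 8)*(k - 5)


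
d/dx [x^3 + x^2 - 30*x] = 3*x^2 + 2*x - 30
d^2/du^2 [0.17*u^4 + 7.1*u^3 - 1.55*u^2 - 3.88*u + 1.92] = 2.04*u^2 + 42.6*u - 3.1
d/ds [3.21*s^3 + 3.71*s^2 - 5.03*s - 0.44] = 9.63*s^2 + 7.42*s - 5.03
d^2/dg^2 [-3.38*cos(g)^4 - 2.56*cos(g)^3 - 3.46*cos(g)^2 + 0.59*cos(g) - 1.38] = 54.08*cos(g)^4 + 23.04*cos(g)^3 - 26.72*cos(g)^2 - 15.95*cos(g) - 6.92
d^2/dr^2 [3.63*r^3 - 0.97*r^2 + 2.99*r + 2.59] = 21.78*r - 1.94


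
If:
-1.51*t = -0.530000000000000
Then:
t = 0.35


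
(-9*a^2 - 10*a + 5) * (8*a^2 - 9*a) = -72*a^4 + a^3 + 130*a^2 - 45*a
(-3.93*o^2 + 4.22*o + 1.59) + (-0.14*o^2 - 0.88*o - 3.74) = -4.07*o^2 + 3.34*o - 2.15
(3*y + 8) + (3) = 3*y + 11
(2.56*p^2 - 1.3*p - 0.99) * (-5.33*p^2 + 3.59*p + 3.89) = -13.6448*p^4 + 16.1194*p^3 + 10.5681*p^2 - 8.6111*p - 3.8511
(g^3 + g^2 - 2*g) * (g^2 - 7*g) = g^5 - 6*g^4 - 9*g^3 + 14*g^2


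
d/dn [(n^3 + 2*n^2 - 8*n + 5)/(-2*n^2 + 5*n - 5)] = (-2*n^4 + 10*n^3 - 21*n^2 + 15)/(4*n^4 - 20*n^3 + 45*n^2 - 50*n + 25)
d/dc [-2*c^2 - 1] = -4*c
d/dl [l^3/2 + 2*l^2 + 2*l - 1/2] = 3*l^2/2 + 4*l + 2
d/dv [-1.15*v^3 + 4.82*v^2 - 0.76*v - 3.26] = -3.45*v^2 + 9.64*v - 0.76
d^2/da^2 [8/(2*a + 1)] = 64/(2*a + 1)^3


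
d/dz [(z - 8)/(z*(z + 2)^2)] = -2/(z + 2)^3 + 24/(z*(z + 2)^3) + 16/(z^2*(z + 2)^3)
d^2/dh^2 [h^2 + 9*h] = 2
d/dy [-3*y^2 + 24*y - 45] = 24 - 6*y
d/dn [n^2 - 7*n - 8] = 2*n - 7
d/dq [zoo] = 0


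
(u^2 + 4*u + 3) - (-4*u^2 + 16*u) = 5*u^2 - 12*u + 3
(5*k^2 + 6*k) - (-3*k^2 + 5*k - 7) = 8*k^2 + k + 7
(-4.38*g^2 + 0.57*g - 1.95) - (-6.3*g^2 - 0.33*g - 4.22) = 1.92*g^2 + 0.9*g + 2.27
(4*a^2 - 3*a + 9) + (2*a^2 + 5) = 6*a^2 - 3*a + 14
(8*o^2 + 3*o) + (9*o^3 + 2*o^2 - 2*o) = 9*o^3 + 10*o^2 + o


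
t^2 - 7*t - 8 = (t - 8)*(t + 1)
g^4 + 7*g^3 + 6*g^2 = g^2*(g + 1)*(g + 6)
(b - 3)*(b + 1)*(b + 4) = b^3 + 2*b^2 - 11*b - 12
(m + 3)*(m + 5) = m^2 + 8*m + 15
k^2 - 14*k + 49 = (k - 7)^2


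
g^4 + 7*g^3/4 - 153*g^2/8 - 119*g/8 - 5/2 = (g - 4)*(g + 1/4)*(g + 1/2)*(g + 5)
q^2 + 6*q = q*(q + 6)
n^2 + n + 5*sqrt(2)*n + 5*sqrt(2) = (n + 1)*(n + 5*sqrt(2))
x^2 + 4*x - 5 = (x - 1)*(x + 5)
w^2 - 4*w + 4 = (w - 2)^2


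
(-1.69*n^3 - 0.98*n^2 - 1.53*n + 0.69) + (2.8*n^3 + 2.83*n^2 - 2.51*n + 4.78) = 1.11*n^3 + 1.85*n^2 - 4.04*n + 5.47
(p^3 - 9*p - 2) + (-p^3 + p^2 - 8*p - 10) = p^2 - 17*p - 12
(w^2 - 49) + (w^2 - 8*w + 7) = 2*w^2 - 8*w - 42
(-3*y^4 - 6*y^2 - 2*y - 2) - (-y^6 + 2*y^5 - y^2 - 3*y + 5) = y^6 - 2*y^5 - 3*y^4 - 5*y^2 + y - 7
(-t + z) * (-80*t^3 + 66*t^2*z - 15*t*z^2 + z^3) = 80*t^4 - 146*t^3*z + 81*t^2*z^2 - 16*t*z^3 + z^4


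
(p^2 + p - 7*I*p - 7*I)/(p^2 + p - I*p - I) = (p - 7*I)/(p - I)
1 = 1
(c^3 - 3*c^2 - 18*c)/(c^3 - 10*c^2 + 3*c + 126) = c/(c - 7)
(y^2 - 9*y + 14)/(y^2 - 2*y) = (y - 7)/y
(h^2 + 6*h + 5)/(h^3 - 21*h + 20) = (h + 1)/(h^2 - 5*h + 4)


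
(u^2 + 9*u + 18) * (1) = u^2 + 9*u + 18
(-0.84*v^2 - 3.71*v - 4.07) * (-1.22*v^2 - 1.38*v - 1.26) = 1.0248*v^4 + 5.6854*v^3 + 11.1436*v^2 + 10.2912*v + 5.1282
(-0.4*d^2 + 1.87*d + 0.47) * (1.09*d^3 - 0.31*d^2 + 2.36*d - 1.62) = -0.436*d^5 + 2.1623*d^4 - 1.0114*d^3 + 4.9155*d^2 - 1.9202*d - 0.7614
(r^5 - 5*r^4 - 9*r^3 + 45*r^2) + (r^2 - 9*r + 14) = r^5 - 5*r^4 - 9*r^3 + 46*r^2 - 9*r + 14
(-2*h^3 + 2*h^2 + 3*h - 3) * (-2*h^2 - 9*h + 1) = 4*h^5 + 14*h^4 - 26*h^3 - 19*h^2 + 30*h - 3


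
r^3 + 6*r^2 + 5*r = r*(r + 1)*(r + 5)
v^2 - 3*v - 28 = (v - 7)*(v + 4)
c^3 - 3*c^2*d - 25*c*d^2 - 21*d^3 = (c - 7*d)*(c + d)*(c + 3*d)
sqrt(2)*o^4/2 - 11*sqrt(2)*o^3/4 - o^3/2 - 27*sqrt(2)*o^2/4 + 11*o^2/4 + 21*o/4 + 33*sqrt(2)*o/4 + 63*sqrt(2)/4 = (o - 7)*(o + 3/2)*(o - 3*sqrt(2)/2)*(sqrt(2)*o/2 + 1)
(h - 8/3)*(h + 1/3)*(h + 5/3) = h^3 - 2*h^2/3 - 43*h/9 - 40/27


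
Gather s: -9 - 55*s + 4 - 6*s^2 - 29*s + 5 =-6*s^2 - 84*s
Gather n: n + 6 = n + 6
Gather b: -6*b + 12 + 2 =14 - 6*b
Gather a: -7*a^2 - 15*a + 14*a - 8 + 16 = -7*a^2 - a + 8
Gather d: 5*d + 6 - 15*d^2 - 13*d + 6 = -15*d^2 - 8*d + 12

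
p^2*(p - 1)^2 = p^4 - 2*p^3 + p^2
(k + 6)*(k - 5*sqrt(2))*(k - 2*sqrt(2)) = k^3 - 7*sqrt(2)*k^2 + 6*k^2 - 42*sqrt(2)*k + 20*k + 120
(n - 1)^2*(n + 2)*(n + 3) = n^4 + 3*n^3 - 3*n^2 - 7*n + 6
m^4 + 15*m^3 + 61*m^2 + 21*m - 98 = (m - 1)*(m + 2)*(m + 7)^2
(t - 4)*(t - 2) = t^2 - 6*t + 8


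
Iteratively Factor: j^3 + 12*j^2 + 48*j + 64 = (j + 4)*(j^2 + 8*j + 16) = (j + 4)^2*(j + 4)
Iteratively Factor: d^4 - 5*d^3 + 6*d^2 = (d)*(d^3 - 5*d^2 + 6*d) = d^2*(d^2 - 5*d + 6) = d^2*(d - 3)*(d - 2)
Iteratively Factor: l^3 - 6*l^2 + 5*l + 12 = (l - 4)*(l^2 - 2*l - 3) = (l - 4)*(l + 1)*(l - 3)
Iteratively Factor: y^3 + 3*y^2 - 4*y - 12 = (y + 2)*(y^2 + y - 6) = (y + 2)*(y + 3)*(y - 2)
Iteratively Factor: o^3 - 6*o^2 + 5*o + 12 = (o - 3)*(o^2 - 3*o - 4) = (o - 4)*(o - 3)*(o + 1)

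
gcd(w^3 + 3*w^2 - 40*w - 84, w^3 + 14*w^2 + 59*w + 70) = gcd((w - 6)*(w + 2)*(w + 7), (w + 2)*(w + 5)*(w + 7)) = w^2 + 9*w + 14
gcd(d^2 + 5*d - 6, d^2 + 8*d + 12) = d + 6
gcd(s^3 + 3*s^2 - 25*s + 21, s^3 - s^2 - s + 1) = s - 1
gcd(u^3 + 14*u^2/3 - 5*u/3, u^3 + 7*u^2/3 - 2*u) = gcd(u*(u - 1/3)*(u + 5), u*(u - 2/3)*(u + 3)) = u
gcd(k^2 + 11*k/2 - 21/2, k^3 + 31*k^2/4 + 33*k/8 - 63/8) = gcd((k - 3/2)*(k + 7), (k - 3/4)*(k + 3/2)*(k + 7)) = k + 7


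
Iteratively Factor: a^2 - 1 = (a + 1)*(a - 1)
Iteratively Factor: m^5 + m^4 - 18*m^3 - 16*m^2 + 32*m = (m - 1)*(m^4 + 2*m^3 - 16*m^2 - 32*m) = (m - 4)*(m - 1)*(m^3 + 6*m^2 + 8*m) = (m - 4)*(m - 1)*(m + 2)*(m^2 + 4*m) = (m - 4)*(m - 1)*(m + 2)*(m + 4)*(m)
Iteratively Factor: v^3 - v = (v - 1)*(v^2 + v) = v*(v - 1)*(v + 1)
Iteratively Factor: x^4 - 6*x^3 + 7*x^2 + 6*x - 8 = (x - 2)*(x^3 - 4*x^2 - x + 4) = (x - 2)*(x - 1)*(x^2 - 3*x - 4) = (x - 4)*(x - 2)*(x - 1)*(x + 1)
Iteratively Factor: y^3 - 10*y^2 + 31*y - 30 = (y - 2)*(y^2 - 8*y + 15) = (y - 5)*(y - 2)*(y - 3)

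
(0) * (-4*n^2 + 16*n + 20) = 0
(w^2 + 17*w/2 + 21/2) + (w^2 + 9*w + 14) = 2*w^2 + 35*w/2 + 49/2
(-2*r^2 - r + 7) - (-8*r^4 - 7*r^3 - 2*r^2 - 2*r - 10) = 8*r^4 + 7*r^3 + r + 17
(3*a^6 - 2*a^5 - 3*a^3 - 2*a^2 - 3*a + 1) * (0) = 0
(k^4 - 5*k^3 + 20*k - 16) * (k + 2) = k^5 - 3*k^4 - 10*k^3 + 20*k^2 + 24*k - 32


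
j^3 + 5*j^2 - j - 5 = (j - 1)*(j + 1)*(j + 5)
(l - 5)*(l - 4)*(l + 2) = l^3 - 7*l^2 + 2*l + 40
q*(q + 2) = q^2 + 2*q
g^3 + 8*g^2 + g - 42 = (g - 2)*(g + 3)*(g + 7)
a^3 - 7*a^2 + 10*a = a*(a - 5)*(a - 2)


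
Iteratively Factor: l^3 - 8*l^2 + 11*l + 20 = (l + 1)*(l^2 - 9*l + 20) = (l - 5)*(l + 1)*(l - 4)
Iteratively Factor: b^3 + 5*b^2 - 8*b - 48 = (b + 4)*(b^2 + b - 12) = (b - 3)*(b + 4)*(b + 4)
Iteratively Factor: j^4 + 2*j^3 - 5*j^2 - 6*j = (j)*(j^3 + 2*j^2 - 5*j - 6) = j*(j + 3)*(j^2 - j - 2) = j*(j - 2)*(j + 3)*(j + 1)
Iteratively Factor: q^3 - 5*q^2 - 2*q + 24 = (q + 2)*(q^2 - 7*q + 12) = (q - 3)*(q + 2)*(q - 4)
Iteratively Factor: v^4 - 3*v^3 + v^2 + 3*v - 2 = (v + 1)*(v^3 - 4*v^2 + 5*v - 2) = (v - 2)*(v + 1)*(v^2 - 2*v + 1) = (v - 2)*(v - 1)*(v + 1)*(v - 1)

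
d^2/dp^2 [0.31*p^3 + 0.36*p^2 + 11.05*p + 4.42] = 1.86*p + 0.72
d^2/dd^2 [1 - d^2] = -2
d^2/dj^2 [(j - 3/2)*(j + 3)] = 2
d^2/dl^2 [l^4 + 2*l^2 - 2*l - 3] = 12*l^2 + 4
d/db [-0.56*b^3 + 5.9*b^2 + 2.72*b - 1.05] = -1.68*b^2 + 11.8*b + 2.72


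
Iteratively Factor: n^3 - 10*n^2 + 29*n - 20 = (n - 4)*(n^2 - 6*n + 5) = (n - 5)*(n - 4)*(n - 1)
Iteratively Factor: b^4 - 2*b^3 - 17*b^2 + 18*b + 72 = (b - 4)*(b^3 + 2*b^2 - 9*b - 18) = (b - 4)*(b + 2)*(b^2 - 9) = (b - 4)*(b + 2)*(b + 3)*(b - 3)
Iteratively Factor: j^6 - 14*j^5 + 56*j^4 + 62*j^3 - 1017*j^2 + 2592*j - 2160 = (j - 3)*(j^5 - 11*j^4 + 23*j^3 + 131*j^2 - 624*j + 720) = (j - 5)*(j - 3)*(j^4 - 6*j^3 - 7*j^2 + 96*j - 144) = (j - 5)*(j - 3)^2*(j^3 - 3*j^2 - 16*j + 48) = (j - 5)*(j - 3)^2*(j + 4)*(j^2 - 7*j + 12) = (j - 5)*(j - 3)^3*(j + 4)*(j - 4)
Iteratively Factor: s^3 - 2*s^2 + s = (s - 1)*(s^2 - s) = s*(s - 1)*(s - 1)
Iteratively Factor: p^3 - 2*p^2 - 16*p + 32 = (p - 4)*(p^2 + 2*p - 8) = (p - 4)*(p - 2)*(p + 4)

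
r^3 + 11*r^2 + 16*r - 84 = (r - 2)*(r + 6)*(r + 7)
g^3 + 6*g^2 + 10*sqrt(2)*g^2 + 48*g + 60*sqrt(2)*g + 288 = (g + 6)*(g + 4*sqrt(2))*(g + 6*sqrt(2))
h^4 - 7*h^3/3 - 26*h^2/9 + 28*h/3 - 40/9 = (h - 2)*(h - 5/3)*(h - 2/3)*(h + 2)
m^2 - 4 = (m - 2)*(m + 2)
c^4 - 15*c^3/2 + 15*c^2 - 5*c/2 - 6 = (c - 4)*(c - 3)*(c - 1)*(c + 1/2)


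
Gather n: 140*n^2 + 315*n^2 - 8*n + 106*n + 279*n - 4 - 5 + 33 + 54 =455*n^2 + 377*n + 78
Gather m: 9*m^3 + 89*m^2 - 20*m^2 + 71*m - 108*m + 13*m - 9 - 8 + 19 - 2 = 9*m^3 + 69*m^2 - 24*m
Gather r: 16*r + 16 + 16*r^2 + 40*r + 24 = 16*r^2 + 56*r + 40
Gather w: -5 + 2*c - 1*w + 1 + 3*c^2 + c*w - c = 3*c^2 + c + w*(c - 1) - 4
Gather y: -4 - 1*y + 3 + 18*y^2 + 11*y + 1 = 18*y^2 + 10*y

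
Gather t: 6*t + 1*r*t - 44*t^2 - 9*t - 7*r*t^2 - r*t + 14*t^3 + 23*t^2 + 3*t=14*t^3 + t^2*(-7*r - 21)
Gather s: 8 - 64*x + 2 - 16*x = 10 - 80*x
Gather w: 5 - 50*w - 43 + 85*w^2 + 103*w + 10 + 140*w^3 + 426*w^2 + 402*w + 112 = 140*w^3 + 511*w^2 + 455*w + 84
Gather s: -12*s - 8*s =-20*s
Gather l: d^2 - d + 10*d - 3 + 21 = d^2 + 9*d + 18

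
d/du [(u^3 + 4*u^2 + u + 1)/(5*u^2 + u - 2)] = (5*u^4 + 2*u^3 - 7*u^2 - 26*u - 3)/(25*u^4 + 10*u^3 - 19*u^2 - 4*u + 4)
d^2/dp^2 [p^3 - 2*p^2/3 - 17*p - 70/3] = 6*p - 4/3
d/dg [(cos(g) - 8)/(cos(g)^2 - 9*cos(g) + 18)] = (cos(g)^2 - 16*cos(g) + 54)*sin(g)/(cos(g)^2 - 9*cos(g) + 18)^2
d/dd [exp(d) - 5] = exp(d)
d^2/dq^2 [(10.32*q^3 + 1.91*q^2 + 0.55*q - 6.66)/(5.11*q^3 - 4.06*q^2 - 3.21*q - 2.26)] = (527.958045999999*q^6 + 1101.849882*q^5 - 537.184662*q^4 + 2529.250338*q^3 + 417.056436*q^2 - 696.28164*q - 3.50064800000001)/(133.432831*q^9 - 318.045378*q^8 + 1.23406499999996*q^7 + 155.616062*q^6 + 280.548681*q^5 - 14.83671*q^4 - 131.498709*q^3 - 132.072366*q^2 - 49.186188*q - 11.543176)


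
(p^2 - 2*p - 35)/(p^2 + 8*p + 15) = (p - 7)/(p + 3)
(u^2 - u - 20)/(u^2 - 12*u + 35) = (u + 4)/(u - 7)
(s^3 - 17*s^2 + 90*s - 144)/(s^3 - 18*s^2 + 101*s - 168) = (s - 6)/(s - 7)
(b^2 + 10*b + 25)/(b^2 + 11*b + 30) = (b + 5)/(b + 6)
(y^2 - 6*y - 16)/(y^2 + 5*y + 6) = (y - 8)/(y + 3)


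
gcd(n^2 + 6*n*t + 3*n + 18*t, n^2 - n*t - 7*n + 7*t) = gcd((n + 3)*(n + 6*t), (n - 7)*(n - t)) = 1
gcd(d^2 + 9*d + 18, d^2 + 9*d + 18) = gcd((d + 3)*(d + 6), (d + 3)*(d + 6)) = d^2 + 9*d + 18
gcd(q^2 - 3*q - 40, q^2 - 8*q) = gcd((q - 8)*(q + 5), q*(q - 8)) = q - 8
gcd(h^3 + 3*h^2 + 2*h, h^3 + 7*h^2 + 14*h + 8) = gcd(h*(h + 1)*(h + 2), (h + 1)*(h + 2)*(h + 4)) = h^2 + 3*h + 2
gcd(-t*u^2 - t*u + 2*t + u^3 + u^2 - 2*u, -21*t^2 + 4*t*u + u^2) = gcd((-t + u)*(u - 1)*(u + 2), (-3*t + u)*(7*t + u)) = 1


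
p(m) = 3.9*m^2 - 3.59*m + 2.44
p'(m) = 7.8*m - 3.59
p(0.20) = 1.88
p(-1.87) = 22.79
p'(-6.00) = -50.39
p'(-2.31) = -21.61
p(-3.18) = 53.29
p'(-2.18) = -20.59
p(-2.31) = 31.54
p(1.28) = 4.23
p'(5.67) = 40.64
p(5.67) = 107.47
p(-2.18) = 28.80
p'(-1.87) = -18.18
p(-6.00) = 164.38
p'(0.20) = -2.03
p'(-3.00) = -26.99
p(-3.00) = 48.31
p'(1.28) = 6.39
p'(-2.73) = -24.88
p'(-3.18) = -28.39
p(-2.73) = 41.31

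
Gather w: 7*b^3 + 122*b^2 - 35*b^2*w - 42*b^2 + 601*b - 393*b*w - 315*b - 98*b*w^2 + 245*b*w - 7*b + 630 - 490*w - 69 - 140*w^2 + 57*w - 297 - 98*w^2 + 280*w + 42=7*b^3 + 80*b^2 + 279*b + w^2*(-98*b - 238) + w*(-35*b^2 - 148*b - 153) + 306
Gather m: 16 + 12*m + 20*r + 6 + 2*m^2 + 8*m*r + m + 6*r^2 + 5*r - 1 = 2*m^2 + m*(8*r + 13) + 6*r^2 + 25*r + 21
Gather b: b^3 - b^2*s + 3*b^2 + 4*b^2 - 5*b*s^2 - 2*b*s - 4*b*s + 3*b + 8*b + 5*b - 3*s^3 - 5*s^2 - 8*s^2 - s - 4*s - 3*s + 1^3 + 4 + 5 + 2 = b^3 + b^2*(7 - s) + b*(-5*s^2 - 6*s + 16) - 3*s^3 - 13*s^2 - 8*s + 12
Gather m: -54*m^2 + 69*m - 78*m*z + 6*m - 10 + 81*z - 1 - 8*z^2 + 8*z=-54*m^2 + m*(75 - 78*z) - 8*z^2 + 89*z - 11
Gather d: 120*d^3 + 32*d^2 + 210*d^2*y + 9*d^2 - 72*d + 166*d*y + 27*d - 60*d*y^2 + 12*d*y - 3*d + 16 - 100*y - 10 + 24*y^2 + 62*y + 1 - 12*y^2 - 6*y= 120*d^3 + d^2*(210*y + 41) + d*(-60*y^2 + 178*y - 48) + 12*y^2 - 44*y + 7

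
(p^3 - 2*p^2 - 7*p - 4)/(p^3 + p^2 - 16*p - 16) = (p + 1)/(p + 4)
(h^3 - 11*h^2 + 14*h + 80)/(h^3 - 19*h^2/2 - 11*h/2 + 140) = 2*(h + 2)/(2*h + 7)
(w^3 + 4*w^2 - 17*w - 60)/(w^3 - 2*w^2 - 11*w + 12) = (w + 5)/(w - 1)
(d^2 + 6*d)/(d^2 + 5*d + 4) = d*(d + 6)/(d^2 + 5*d + 4)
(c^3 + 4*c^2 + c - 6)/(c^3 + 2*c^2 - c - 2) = (c + 3)/(c + 1)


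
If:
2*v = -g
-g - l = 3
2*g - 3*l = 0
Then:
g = -9/5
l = -6/5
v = 9/10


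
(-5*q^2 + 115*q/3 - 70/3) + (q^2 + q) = -4*q^2 + 118*q/3 - 70/3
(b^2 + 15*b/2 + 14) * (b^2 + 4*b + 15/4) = b^4 + 23*b^3/2 + 191*b^2/4 + 673*b/8 + 105/2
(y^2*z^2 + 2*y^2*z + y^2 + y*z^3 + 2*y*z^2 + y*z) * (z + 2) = y^2*z^3 + 4*y^2*z^2 + 5*y^2*z + 2*y^2 + y*z^4 + 4*y*z^3 + 5*y*z^2 + 2*y*z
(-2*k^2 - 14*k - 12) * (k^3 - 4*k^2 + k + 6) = -2*k^5 - 6*k^4 + 42*k^3 + 22*k^2 - 96*k - 72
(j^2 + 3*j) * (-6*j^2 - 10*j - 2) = -6*j^4 - 28*j^3 - 32*j^2 - 6*j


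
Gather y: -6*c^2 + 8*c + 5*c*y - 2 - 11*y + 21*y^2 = -6*c^2 + 8*c + 21*y^2 + y*(5*c - 11) - 2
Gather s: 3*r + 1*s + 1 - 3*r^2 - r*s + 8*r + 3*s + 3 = -3*r^2 + 11*r + s*(4 - r) + 4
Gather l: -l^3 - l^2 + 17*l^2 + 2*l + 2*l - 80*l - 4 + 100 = -l^3 + 16*l^2 - 76*l + 96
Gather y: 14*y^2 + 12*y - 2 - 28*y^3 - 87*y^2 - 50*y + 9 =-28*y^3 - 73*y^2 - 38*y + 7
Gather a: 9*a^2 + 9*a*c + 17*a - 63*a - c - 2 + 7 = 9*a^2 + a*(9*c - 46) - c + 5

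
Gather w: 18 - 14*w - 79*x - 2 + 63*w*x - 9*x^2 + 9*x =w*(63*x - 14) - 9*x^2 - 70*x + 16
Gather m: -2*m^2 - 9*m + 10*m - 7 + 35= -2*m^2 + m + 28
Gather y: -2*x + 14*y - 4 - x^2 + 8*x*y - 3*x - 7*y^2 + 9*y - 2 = -x^2 - 5*x - 7*y^2 + y*(8*x + 23) - 6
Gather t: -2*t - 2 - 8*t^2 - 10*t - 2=-8*t^2 - 12*t - 4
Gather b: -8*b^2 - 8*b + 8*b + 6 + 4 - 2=8 - 8*b^2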